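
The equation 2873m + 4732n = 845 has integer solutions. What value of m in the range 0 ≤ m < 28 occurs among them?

Euclid: 4732 = 1·2873 + 1859; 2873 = 1·1859 + 1014; 1859 = 1·1014 + 845; 1014 = 1·845 + 169; 845 = 5·169 + 0 → gcd = 169; 845 = 169·5.
Back-substitution yields 2873·(5) + 4732·(-3) = 169, so one solution is m = 5·5 = 25, n = -3·5 = -15.
Solutions in m differ by 4732/169 = 28; the one in [0, 28) is 25 mod 28 = 25.

25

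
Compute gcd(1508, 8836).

4

1508 = 2² · 13 · 29
8836 = 2² · 47²
Common: 2² = 4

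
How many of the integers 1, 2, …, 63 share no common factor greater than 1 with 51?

40

Prime factors of 51: 3, 17. Count integers ≤ 63 divisible by none of them.
By inclusion–exclusion: 63 − ⌊63/3⌋ − ⌊63/17⌋ + ⌊63/51⌋ = 40.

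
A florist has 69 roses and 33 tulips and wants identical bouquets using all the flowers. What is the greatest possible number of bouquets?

Euclid: 69 = 2·33 + 3; 33 = 11·3 + 0. Last nonzero remainder: 3.

3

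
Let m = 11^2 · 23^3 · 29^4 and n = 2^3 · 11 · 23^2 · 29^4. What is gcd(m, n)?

4115668139

min exponent per shared prime: 11 · 23^2 · 29^4 = 4115668139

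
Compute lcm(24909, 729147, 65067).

5709023411163

24909 = 3 · 19² · 23; 729147 = 3 · 17² · 29²; 65067 = 3 · 23² · 41
lcm takes max exponent of each prime: 3 · 17² · 19² · 23² · 29² · 41 = 5709023411163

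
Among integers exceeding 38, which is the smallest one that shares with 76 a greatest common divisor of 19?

57

gcd(k, 76) = 19 forces 19 | k; write k = 19s. Then gcd(19s, 19·4) = 19·gcd(s, 4), so need gcd(s, 4) = 1.
19s > 38 gives s ≥ 3. The least s ≥ 3 coprime to 4 is 3, so k = 19·3 = 57.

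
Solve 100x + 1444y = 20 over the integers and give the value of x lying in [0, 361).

Reduce mod 1444: 100x ≡ 20 (mod 1444). With g = gcd(100, 1444) = 4 dividing 20, divide through: 25x ≡ 5 (mod 361).
Since gcd(25, 361) = 1, x ≡ 5·(25)⁻¹ ≡ 289 (mod 361). Smallest non-negative: 289.

289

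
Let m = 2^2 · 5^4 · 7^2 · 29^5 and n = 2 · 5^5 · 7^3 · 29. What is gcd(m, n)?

min exponent per shared prime: 2 · 5^4 · 7^2 · 29 = 1776250

1776250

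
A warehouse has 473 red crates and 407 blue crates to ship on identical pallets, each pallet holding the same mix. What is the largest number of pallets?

11

473 = 11 · 43
407 = 11 · 37
Common: 11 = 11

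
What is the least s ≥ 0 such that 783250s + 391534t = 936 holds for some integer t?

gcd(783250, 391534) = 26 (Euclid: 783250 = 2·391534 + 182; 391534 = 2151·182 + 52; 182 = 3·52 + 26; 52 = 2·26 + 0), and 26 | 936.
Extended Euclid: 783250·(6454) + 391534·(-12911) = 26. Scale by 36: s₀ = 232344.
General solution s = s₀ + 15059k; reducing mod 15059 gives s = 6459 (and t = -12921).

6459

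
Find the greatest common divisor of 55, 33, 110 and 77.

55 = 5 · 11; 33 = 3 · 11; 110 = 2 · 5 · 11; 77 = 7 · 11
gcd takes min exponent of each prime: 11 = 11

11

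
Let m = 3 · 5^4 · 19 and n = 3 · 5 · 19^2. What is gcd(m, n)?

min exponent per shared prime: 3 · 5 · 19 = 285

285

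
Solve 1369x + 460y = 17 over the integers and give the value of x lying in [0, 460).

gcd(1369, 460) = 1 (Euclid: 1369 = 2·460 + 449; 460 = 1·449 + 11; 449 = 40·11 + 9; 11 = 1·9 + 2; 9 = 4·2 + 1; 2 = 2·1 + 0), and 1 | 17.
Extended Euclid: 1369·(209) + 460·(-622) = 1. Scale by 17: x₀ = 3553.
General solution x = x₀ + 460t; reducing mod 460 gives x = 333 (and y = -991).

333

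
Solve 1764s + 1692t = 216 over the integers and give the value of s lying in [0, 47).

gcd(1764, 1692) = 36 (Euclid: 1764 = 1·1692 + 72; 1692 = 23·72 + 36; 72 = 2·36 + 0), and 36 | 216.
Extended Euclid: 1764·(-23) + 1692·(24) = 36. Scale by 6: s₀ = -138.
General solution s = s₀ + 47k; reducing mod 47 gives s = 3 (and t = -3).

3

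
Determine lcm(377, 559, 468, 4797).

377 = 13 · 29; 559 = 13 · 43; 468 = 2² · 3² · 13; 4797 = 3² · 13 · 41
lcm takes max exponent of each prime: 2² · 3² · 13 · 29 · 41 · 43 = 23927436

23927436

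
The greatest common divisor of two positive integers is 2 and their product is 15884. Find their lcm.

7942

gcd·lcm = product, so lcm = 15884/2 = 7942.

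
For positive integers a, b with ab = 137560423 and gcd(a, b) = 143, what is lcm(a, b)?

gcd·lcm = product, so lcm = 137560423/143 = 961961.

961961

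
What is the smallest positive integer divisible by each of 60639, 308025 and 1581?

193009389075

60639 = 3 · 17 · 29 · 41; 308025 = 3² · 5² · 37²; 1581 = 3 · 17 · 31
lcm takes max exponent of each prime: 3² · 5² · 17 · 29 · 31 · 37² · 41 = 193009389075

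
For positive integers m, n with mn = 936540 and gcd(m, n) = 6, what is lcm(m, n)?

gcd·lcm = product, so lcm = 936540/6 = 156090.

156090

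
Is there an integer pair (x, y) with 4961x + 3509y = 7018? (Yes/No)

Yes

By Bézout, 4961x + 3509y = 7018 has integer solutions iff gcd(4961, 3509) | 7018.
Euclid: 4961 = 1·3509 + 1452; 3509 = 2·1452 + 605; 1452 = 2·605 + 242; 605 = 2·242 + 121; 242 = 2·121 + 0. gcd = 121; 7018 mod 121 = 0. Yes.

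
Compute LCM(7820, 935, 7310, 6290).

lcm(7820, 935) = 7820·935/gcd = 7311700/85 = 86020
lcm(86020, 7310) = 86020·7310/gcd = 628806200/170 = 3698860
lcm(3698860, 6290) = 3698860·6290/gcd = 23265829400/170 = 136857820

136857820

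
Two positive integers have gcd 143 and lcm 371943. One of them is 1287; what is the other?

p·q = gcd·lcm = 143·371943 = 53187849, so q = 53187849/1287 = 41327.

41327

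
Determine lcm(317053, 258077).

gcd first: 317053 = 1·258077 + 58976; 258077 = 4·58976 + 22173; 58976 = 2·22173 + 14630; 22173 = 1·14630 + 7543; 14630 = 1·7543 + 7087; 7543 = 1·7087 + 456; 7087 = 15·456 + 247; 456 = 1·247 + 209; 247 = 1·209 + 38; 209 = 5·38 + 19; 38 = 2·19 + 0 → gcd = 19
lcm = 317053·258077/gcd = 81824087081/19 = 4306530899

4306530899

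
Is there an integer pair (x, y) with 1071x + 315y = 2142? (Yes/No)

By Bézout, 1071x + 315y = 2142 has integer solutions iff gcd(1071, 315) | 2142.
Euclid: 1071 = 3·315 + 126; 315 = 2·126 + 63; 126 = 2·63 + 0. gcd = 63; 2142 mod 63 = 0. Yes.

Yes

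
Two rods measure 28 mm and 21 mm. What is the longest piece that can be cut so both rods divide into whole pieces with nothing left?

28 = 2² · 7
21 = 3 · 7
Common: 7 = 7

7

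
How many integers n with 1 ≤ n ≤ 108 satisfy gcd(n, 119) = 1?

Prime factors of 119: 7, 17. Count integers ≤ 108 divisible by none of them.
By inclusion–exclusion: 108 − ⌊108/7⌋ − ⌊108/17⌋ + ⌊108/119⌋ = 87.

87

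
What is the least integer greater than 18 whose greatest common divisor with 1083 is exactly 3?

1083 = 3·361. Any t with gcd(t, 1083) = 3 is a multiple of 3, say 3s, with s coprime to 361.
Need s > 18/3, so s ≥ 7. First s ≥ 7 with gcd(s, 361) = 1 is s = 7. Thus t = 3·7 = 21.

21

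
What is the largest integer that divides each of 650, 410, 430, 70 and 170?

gcd(650, 410): 650 = 1·410 + 240; 410 = 1·240 + 170; 240 = 1·170 + 70; 170 = 2·70 + 30; 70 = 2·30 + 10; 30 = 3·10 + 0 → 10
gcd(10, 430): 430 = 43·10 + 0 → 10
gcd(10, 70): 70 = 7·10 + 0 → 10
gcd(10, 170): 170 = 17·10 + 0 → 10

10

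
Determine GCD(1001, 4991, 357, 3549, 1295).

1001 = 7 · 11 · 13; 4991 = 7 · 23 · 31; 357 = 3 · 7 · 17; 3549 = 3 · 7 · 13²; 1295 = 5 · 7 · 37
gcd takes min exponent of each prime: 7 = 7

7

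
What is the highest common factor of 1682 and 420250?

2

Euclid: 420250 = 249·1682 + 1432; 1682 = 1·1432 + 250; 1432 = 5·250 + 182; 250 = 1·182 + 68; 182 = 2·68 + 46; 68 = 1·46 + 22; 46 = 2·22 + 2; 22 = 11·2 + 0. Last nonzero remainder: 2.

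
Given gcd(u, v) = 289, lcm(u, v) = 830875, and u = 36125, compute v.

u·v = gcd·lcm = 289·830875 = 240122875, so v = 240122875/36125 = 6647.

6647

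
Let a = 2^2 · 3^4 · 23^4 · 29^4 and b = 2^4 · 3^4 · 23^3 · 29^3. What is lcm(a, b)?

max exponent per prime: 2^4 · 3^4 · 23^4 · 29^4 = 256512384128016

256512384128016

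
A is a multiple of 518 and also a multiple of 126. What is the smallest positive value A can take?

4662

518 = 2 · 7 · 37; 126 = 2 · 3² · 7
max exponents: 2 · 3² · 7 · 37 = 4662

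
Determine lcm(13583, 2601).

122247

gcd first: 13583 = 5·2601 + 578; 2601 = 4·578 + 289; 578 = 2·289 + 0 → gcd = 289
lcm = 13583·2601/gcd = 35329383/289 = 122247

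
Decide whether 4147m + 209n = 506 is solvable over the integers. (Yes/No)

By Bézout, 4147m + 209n = 506 has integer solutions iff gcd(4147, 209) | 506.
Euclid: 4147 = 19·209 + 176; 209 = 1·176 + 33; 176 = 5·33 + 11; 33 = 3·11 + 0. gcd = 11; 506 mod 11 = 0. Yes.

Yes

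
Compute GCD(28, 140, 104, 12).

gcd(28, 140): 140 = 5·28 + 0 → 28
gcd(28, 104): 104 = 3·28 + 20; 28 = 1·20 + 8; 20 = 2·8 + 4; 8 = 2·4 + 0 → 4
gcd(4, 12): 12 = 3·4 + 0 → 4

4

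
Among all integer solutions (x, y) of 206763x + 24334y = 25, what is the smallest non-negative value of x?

19691

Euclid: 206763 = 8·24334 + 12091; 24334 = 2·12091 + 152; 12091 = 79·152 + 83; 152 = 1·83 + 69; 83 = 1·69 + 14; 69 = 4·14 + 13; 14 = 1·13 + 1; 13 = 13·1 + 0 → gcd = 1; 25 = 1·25.
Back-substitution yields 206763·(1761) + 24334·(-14963) = 1, so one solution is x = 1761·25 = 44025, y = -14963·25 = -374075.
Solutions in x differ by 24334/1 = 24334; the one in [0, 24334) is 44025 mod 24334 = 19691.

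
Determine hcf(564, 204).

Euclid: 564 = 2·204 + 156; 204 = 1·156 + 48; 156 = 3·48 + 12; 48 = 4·12 + 0. Last nonzero remainder: 12.

12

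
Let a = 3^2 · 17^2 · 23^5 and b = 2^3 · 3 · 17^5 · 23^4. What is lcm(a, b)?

657985439732472

max exponent per prime: 2^3 · 3^2 · 17^5 · 23^5 = 657985439732472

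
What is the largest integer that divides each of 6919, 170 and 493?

6919 = 11 · 17 · 37; 170 = 2 · 5 · 17; 493 = 17 · 29
gcd takes min exponent of each prime: 17 = 17

17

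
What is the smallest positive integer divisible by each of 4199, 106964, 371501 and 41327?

4199 = 13 · 17 · 19; 106964 = 2² · 11² · 13 · 17; 371501 = 13 · 17 · 41²; 41327 = 11 · 13 · 17²
lcm takes max exponent of each prime: 2² · 11² · 13 · 17² · 19 · 41² = 58077494332

58077494332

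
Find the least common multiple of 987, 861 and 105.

987 = 3 · 7 · 47; 861 = 3 · 7 · 41; 105 = 3 · 5 · 7
lcm takes max exponent of each prime: 3 · 5 · 7 · 41 · 47 = 202335

202335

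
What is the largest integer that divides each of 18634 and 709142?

Euclid: 709142 = 38·18634 + 1050; 18634 = 17·1050 + 784; 1050 = 1·784 + 266; 784 = 2·266 + 252; 266 = 1·252 + 14; 252 = 18·14 + 0. Last nonzero remainder: 14.

14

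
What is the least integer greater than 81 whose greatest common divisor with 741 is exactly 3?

84

gcd(k, 741) = 3 forces 3 | k; write k = 3s. Then gcd(3s, 3·247) = 3·gcd(s, 247), so need gcd(s, 247) = 1.
3s > 81 gives s ≥ 28. The least s ≥ 28 coprime to 247 is 28, so k = 3·28 = 84.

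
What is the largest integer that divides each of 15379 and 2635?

15379 = 7 · 13³
2635 = 5 · 17 · 31
Common: 1 = 1

1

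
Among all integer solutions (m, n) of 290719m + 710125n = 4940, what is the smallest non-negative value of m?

gcd(290719, 710125) = 247 (Euclid: 710125 = 2·290719 + 128687; 290719 = 2·128687 + 33345; 128687 = 3·33345 + 28652; 33345 = 1·28652 + 4693; 28652 = 6·4693 + 494; 4693 = 9·494 + 247; 494 = 2·247 + 0), and 247 | 4940.
Extended Euclid: 290719·(1363) + 710125·(-558) = 247. Scale by 20: m₀ = 27260.
General solution m = m₀ + 2875t; reducing mod 2875 gives m = 1385 (and n = -567).

1385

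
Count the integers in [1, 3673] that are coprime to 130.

1357

Prime factors of 130: 2, 5, 13. Count integers ≤ 3673 divisible by none of them.
By inclusion–exclusion: 3673 − ⌊3673/2⌋ − ⌊3673/5⌋ − ⌊3673/13⌋ + ⌊3673/10⌋ + ⌊3673/26⌋ + ⌊3673/65⌋ − ⌊3673/130⌋ = 1357.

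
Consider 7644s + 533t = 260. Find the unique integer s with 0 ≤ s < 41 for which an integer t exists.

Euclid: 7644 = 14·533 + 182; 533 = 2·182 + 169; 182 = 1·169 + 13; 169 = 13·13 + 0 → gcd = 13; 260 = 13·20.
Back-substitution yields 7644·(3) + 533·(-43) = 13, so one solution is s = 3·20 = 60, t = -43·20 = -860.
Solutions in s differ by 533/13 = 41; the one in [0, 41) is 60 mod 41 = 19.

19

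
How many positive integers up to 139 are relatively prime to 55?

102

55 = 5·11. Inclusion–exclusion on these primes:
139 − ⌊139/5⌋ − ⌊139/11⌋ + ⌊139/55⌋ = 102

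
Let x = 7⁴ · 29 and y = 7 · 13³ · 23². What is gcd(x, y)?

min exponent per shared prime: 7 = 7

7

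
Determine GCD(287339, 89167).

13

287339 = 13 · 23 · 31²
89167 = 13 · 19³
Common: 13 = 13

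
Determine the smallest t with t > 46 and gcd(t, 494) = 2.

gcd(t, 494) = 2 forces 2 | t; write t = 2s. Then gcd(2s, 2·247) = 2·gcd(s, 247), so need gcd(s, 247) = 1.
2s > 46 gives s ≥ 24. The least s ≥ 24 coprime to 247 is 24, so t = 2·24 = 48.

48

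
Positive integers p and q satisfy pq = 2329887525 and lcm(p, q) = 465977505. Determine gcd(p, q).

From gcd × lcm = pq: gcd = 2329887525 / 465977505 = 5.

5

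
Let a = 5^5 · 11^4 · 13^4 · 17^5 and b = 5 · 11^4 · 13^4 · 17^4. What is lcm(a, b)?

max exponent per prime: 5^5 · 11^4 · 13^4 · 17^5 = 1855405238472053125

1855405238472053125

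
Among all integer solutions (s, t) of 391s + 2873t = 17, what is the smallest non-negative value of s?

gcd(391, 2873) = 17 (Euclid: 2873 = 7·391 + 136; 391 = 2·136 + 119; 136 = 1·119 + 17; 119 = 7·17 + 0), and 17 | 17.
Extended Euclid: 391·(-22) + 2873·(3) = 17. Scale by 1: s₀ = -22.
General solution s = s₀ + 169k; reducing mod 169 gives s = 147 (and t = -20).

147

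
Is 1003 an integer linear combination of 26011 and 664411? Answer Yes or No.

gcd(26011, 664411): 664411 = 25·26011 + 14136; 26011 = 1·14136 + 11875; 14136 = 1·11875 + 2261; 11875 = 5·2261 + 570; 2261 = 3·570 + 551; 570 = 1·551 + 19; 551 = 29·19 + 0 → 19
19 does not divide 1003, so a solution does not exist.

No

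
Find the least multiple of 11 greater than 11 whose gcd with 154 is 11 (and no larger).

33

Multiples of 11 above 11: 11·2, 11·3, … . Need the cofactor coprime to 154/11 = 14.
Checking s = 2, 3, … the first with gcd(s, 14) = 1 is s = 3, giving 33.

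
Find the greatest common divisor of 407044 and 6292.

484

407044 = 2² · 11² · 29²
6292 = 2² · 11² · 13
Common: 2² · 11² = 484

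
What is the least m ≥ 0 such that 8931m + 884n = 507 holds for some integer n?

25

gcd(8931, 884) = 13 (Euclid: 8931 = 10·884 + 91; 884 = 9·91 + 65; 91 = 1·65 + 26; 65 = 2·26 + 13; 26 = 2·13 + 0), and 13 | 507.
Extended Euclid: 8931·(-29) + 884·(293) = 13. Scale by 39: m₀ = -1131.
General solution m = m₀ + 68t; reducing mod 68 gives m = 25 (and n = -252).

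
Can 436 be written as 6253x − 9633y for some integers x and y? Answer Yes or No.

By Bézout, 6253x − 9633y = 436 has integer solutions iff gcd(6253, 9633) | 436.
Euclid: 9633 = 1·6253 + 3380; 6253 = 1·3380 + 2873; 3380 = 1·2873 + 507; 2873 = 5·507 + 338; 507 = 1·338 + 169; 338 = 2·169 + 0. gcd = 169; 436 mod 169 = 98. No.

No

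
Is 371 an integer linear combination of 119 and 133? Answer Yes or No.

By Bézout, 119x + 133y = 371 has integer solutions iff gcd(119, 133) | 371.
Euclid: 133 = 1·119 + 14; 119 = 8·14 + 7; 14 = 2·7 + 0. gcd = 7; 371 mod 7 = 0. Yes.

Yes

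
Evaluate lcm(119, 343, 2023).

119 = 7 · 17; 343 = 7³; 2023 = 7 · 17²
lcm takes max exponent of each prime: 7³ · 17² = 99127

99127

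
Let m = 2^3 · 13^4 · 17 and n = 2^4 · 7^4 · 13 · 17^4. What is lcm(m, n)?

max exponent per prime: 2^4 · 7^4 · 13^4 · 17^4 = 91639189082896

91639189082896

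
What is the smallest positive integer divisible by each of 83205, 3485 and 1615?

83205 = 3² · 5 · 43²; 3485 = 5 · 17 · 41; 1615 = 5 · 17 · 19
lcm takes max exponent of each prime: 3² · 5 · 17 · 19 · 41 · 43² = 1101883815

1101883815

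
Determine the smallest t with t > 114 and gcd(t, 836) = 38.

836 = 38·22. Any t with gcd(t, 836) = 38 is a multiple of 38, say 38s, with s coprime to 22.
Need s > 114/38, so s ≥ 4. First s ≥ 4 with gcd(s, 22) = 1 is s = 5. Thus t = 38·5 = 190.

190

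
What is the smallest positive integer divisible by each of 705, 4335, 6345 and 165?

20170755

705 = 3 · 5 · 47; 4335 = 3 · 5 · 17²; 6345 = 3³ · 5 · 47; 165 = 3 · 5 · 11
lcm takes max exponent of each prime: 3³ · 5 · 11 · 17² · 47 = 20170755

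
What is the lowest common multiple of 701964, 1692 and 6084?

5575700052

lcm(701964, 1692) = 701964·1692/gcd = 1187723088/36 = 32992308
lcm(32992308, 6084) = 32992308·6084/gcd = 200725201872/36 = 5575700052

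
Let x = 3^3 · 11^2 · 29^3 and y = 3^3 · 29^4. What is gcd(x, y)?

min exponent per shared prime: 3^3 · 29^3 = 658503

658503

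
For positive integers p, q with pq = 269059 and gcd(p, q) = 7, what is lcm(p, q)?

For any two positive integers, gcd × lcm equals their product. Hence lcm = 269059 / 7 = 38437.

38437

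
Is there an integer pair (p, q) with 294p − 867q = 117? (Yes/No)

By Bézout, 294p − 867q = 117 has integer solutions iff gcd(294, 867) | 117.
Euclid: 867 = 2·294 + 279; 294 = 1·279 + 15; 279 = 18·15 + 9; 15 = 1·9 + 6; 9 = 1·6 + 3; 6 = 2·3 + 0. gcd = 3; 117 mod 3 = 0. Yes.

Yes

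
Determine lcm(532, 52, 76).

lcm(532, 52) = 532·52/gcd = 27664/4 = 6916
lcm(6916, 76) = 6916·76/gcd = 525616/76 = 6916

6916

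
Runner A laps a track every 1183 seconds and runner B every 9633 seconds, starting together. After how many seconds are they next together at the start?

67431

1183 = 7 · 13²; 9633 = 3 · 13² · 19
max exponents: 3 · 7 · 13² · 19 = 67431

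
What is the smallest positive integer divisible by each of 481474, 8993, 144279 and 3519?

481474 = 2 · 7² · 17³; 8993 = 17 · 23²; 144279 = 3² · 17 · 23 · 41; 3519 = 3² · 17 · 23
lcm takes max exponent of each prime: 2 · 3² · 7² · 17³ · 23² · 41 = 93984206274

93984206274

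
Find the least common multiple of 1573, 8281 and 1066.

82164082

1573 = 11² · 13; 8281 = 7² · 13²; 1066 = 2 · 13 · 41
lcm takes max exponent of each prime: 2 · 7² · 11² · 13² · 41 = 82164082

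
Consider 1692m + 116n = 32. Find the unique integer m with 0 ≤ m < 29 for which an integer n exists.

9

Reduce mod 116: 1692m ≡ 32 (mod 116). With g = gcd(1692, 116) = 4 dividing 32, divide through: 423m ≡ 8 (mod 29).
Since gcd(423, 29) = 1, m ≡ 8·(423)⁻¹ ≡ 9 (mod 29). Smallest non-negative: 9.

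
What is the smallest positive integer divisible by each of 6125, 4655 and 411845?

lcm(6125, 4655) = 6125·4655/gcd = 28511875/245 = 116375
lcm(116375, 411845) = 116375·411845/gcd = 47928461875/245 = 195626375

195626375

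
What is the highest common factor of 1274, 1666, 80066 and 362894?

98

1274 = 2 · 7² · 13; 1666 = 2 · 7² · 17; 80066 = 2 · 7² · 19 · 43; 362894 = 2 · 7³ · 23²
gcd takes min exponent of each prime: 2 · 7² = 98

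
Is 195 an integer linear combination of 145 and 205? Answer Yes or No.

Yes

By Bézout, 145x + 205y = 195 has integer solutions iff gcd(145, 205) | 195.
Euclid: 205 = 1·145 + 60; 145 = 2·60 + 25; 60 = 2·25 + 10; 25 = 2·10 + 5; 10 = 2·5 + 0. gcd = 5; 195 mod 5 = 0. Yes.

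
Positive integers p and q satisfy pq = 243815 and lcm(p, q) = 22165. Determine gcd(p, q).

gcd·lcm = product, so gcd = 243815/22165 = 11.

11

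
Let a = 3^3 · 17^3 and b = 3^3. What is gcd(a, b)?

min exponent per shared prime: 3^3 = 27

27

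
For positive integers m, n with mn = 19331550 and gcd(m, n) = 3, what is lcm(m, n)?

Since gcd(m,n)·lcm(m,n) = mn, lcm = 19331550/3 = 6443850.

6443850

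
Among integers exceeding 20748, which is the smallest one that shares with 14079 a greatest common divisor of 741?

gcd(t, 14079) = 741 forces 741 | t; write t = 741s. Then gcd(741s, 741·19) = 741·gcd(s, 19), so need gcd(s, 19) = 1.
741s > 20748 gives s ≥ 29. The least s ≥ 29 coprime to 19 is 29, so t = 741·29 = 21489.

21489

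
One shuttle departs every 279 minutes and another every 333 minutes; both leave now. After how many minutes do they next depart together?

10323

gcd first: 333 = 1·279 + 54; 279 = 5·54 + 9; 54 = 6·9 + 0 → gcd = 9
lcm = 279·333/gcd = 92907/9 = 10323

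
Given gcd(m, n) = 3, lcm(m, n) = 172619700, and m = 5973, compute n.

m·n = gcd·lcm = 3·172619700 = 517859100, so n = 517859100/5973 = 86700.

86700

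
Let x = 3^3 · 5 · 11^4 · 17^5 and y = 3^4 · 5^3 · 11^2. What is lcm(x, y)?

210479779162125

max exponent per prime: 3^4 · 5^3 · 11^4 · 17^5 = 210479779162125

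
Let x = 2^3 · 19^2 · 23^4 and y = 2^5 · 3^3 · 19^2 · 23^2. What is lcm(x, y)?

87283527264

max exponent per prime: 2^5 · 3^3 · 19^2 · 23^4 = 87283527264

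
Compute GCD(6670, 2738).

Euclid: 6670 = 2·2738 + 1194; 2738 = 2·1194 + 350; 1194 = 3·350 + 144; 350 = 2·144 + 62; 144 = 2·62 + 20; 62 = 3·20 + 2; 20 = 10·2 + 0. Last nonzero remainder: 2.

2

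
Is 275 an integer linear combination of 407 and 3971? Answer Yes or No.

gcd(407, 3971): 3971 = 9·407 + 308; 407 = 1·308 + 99; 308 = 3·99 + 11; 99 = 9·11 + 0 → 11
11 divides 275, so a solution exists.

Yes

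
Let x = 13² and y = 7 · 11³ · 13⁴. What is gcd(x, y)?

169

min exponent per shared prime: 13² = 169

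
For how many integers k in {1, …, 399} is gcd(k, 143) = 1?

Prime factors of 143: 11, 13. Count integers ≤ 399 divisible by none of them.
By inclusion–exclusion: 399 − ⌊399/11⌋ − ⌊399/13⌋ + ⌊399/143⌋ = 335.

335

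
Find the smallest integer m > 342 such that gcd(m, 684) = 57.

gcd(m, 684) = 57 forces 57 | m; write m = 57s. Then gcd(57s, 57·12) = 57·gcd(s, 12), so need gcd(s, 12) = 1.
57s > 342 gives s ≥ 7. The least s ≥ 7 coprime to 12 is 7, so m = 57·7 = 399.

399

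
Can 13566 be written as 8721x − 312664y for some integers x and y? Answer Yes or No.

By Bézout, 8721x − 312664y = 13566 has integer solutions iff gcd(8721, 312664) | 13566.
Euclid: 312664 = 35·8721 + 7429; 8721 = 1·7429 + 1292; 7429 = 5·1292 + 969; 1292 = 1·969 + 323; 969 = 3·323 + 0. gcd = 323; 13566 mod 323 = 0. Yes.

Yes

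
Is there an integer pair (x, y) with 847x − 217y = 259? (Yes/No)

Yes

By Bézout, 847x − 217y = 259 has integer solutions iff gcd(847, 217) | 259.
Euclid: 847 = 3·217 + 196; 217 = 1·196 + 21; 196 = 9·21 + 7; 21 = 3·7 + 0. gcd = 7; 259 mod 7 = 0. Yes.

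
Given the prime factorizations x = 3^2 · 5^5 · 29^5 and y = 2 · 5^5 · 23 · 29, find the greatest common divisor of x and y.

90625

min exponent per shared prime: 5^5 · 29 = 90625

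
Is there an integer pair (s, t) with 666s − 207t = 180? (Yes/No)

Yes

gcd(666, 207): 666 = 3·207 + 45; 207 = 4·45 + 27; 45 = 1·27 + 18; 27 = 1·18 + 9; 18 = 2·9 + 0 → 9
9 divides 180, so a solution exists.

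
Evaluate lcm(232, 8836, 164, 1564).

lcm(232, 8836) = 232·8836/gcd = 2049952/4 = 512488
lcm(512488, 164) = 512488·164/gcd = 84048032/4 = 21012008
lcm(21012008, 1564) = 21012008·1564/gcd = 32862780512/4 = 8215695128

8215695128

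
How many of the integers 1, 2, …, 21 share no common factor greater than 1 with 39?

Prime factors of 39: 3, 13. Count integers ≤ 21 divisible by none of them.
By inclusion–exclusion: 21 − ⌊21/3⌋ − ⌊21/13⌋ + ⌊21/39⌋ = 13.

13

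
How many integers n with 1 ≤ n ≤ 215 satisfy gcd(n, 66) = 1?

65

66 = 2·3·11. Inclusion–exclusion on these primes:
215 − ⌊215/2⌋ − ⌊215/3⌋ − ⌊215/11⌋ + ⌊215/6⌋ + ⌊215/22⌋ + ⌊215/33⌋ − ⌊215/66⌋ = 65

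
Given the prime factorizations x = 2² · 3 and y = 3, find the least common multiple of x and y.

12

max exponent per prime: 2² · 3 = 12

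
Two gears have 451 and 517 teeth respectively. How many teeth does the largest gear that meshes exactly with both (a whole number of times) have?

Euclid: 517 = 1·451 + 66; 451 = 6·66 + 55; 66 = 1·55 + 11; 55 = 5·11 + 0. Last nonzero remainder: 11.

11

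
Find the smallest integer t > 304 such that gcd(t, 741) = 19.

323

741 = 19·39. Any t with gcd(t, 741) = 19 is a multiple of 19, say 19s, with s coprime to 39.
Need s > 304/19, so s ≥ 17. First s ≥ 17 with gcd(s, 39) = 1 is s = 17. Thus t = 19·17 = 323.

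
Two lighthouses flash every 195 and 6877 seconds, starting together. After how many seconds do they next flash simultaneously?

195 = 3 · 5 · 13; 6877 = 13 · 23²
max exponents: 3 · 5 · 13 · 23² = 103155

103155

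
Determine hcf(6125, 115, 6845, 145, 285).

5

gcd(6125, 115): 6125 = 53·115 + 30; 115 = 3·30 + 25; 30 = 1·25 + 5; 25 = 5·5 + 0 → 5
gcd(5, 6845): 6845 = 1369·5 + 0 → 5
gcd(5, 145): 145 = 29·5 + 0 → 5
gcd(5, 285): 285 = 57·5 + 0 → 5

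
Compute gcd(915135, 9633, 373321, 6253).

gcd(915135, 9633): 915135 = 95·9633 + 0 → 9633
gcd(9633, 373321): 373321 = 38·9633 + 7267; 9633 = 1·7267 + 2366; 7267 = 3·2366 + 169; 2366 = 14·169 + 0 → 169
gcd(169, 6253): 6253 = 37·169 + 0 → 169

169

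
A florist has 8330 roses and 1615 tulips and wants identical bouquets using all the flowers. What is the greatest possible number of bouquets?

8330 = 2 · 5 · 7² · 17
1615 = 5 · 17 · 19
Common: 5 · 17 = 85

85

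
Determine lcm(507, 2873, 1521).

25857

lcm(507, 2873) = 507·2873/gcd = 1456611/169 = 8619
lcm(8619, 1521) = 8619·1521/gcd = 13109499/507 = 25857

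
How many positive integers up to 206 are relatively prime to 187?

187 = 11·17. Inclusion–exclusion on these primes:
206 − ⌊206/11⌋ − ⌊206/17⌋ + ⌊206/187⌋ = 177

177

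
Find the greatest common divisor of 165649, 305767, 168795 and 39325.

gcd(165649, 305767): 305767 = 1·165649 + 140118; 165649 = 1·140118 + 25531; 140118 = 5·25531 + 12463; 25531 = 2·12463 + 605; 12463 = 20·605 + 363; 605 = 1·363 + 242; 363 = 1·242 + 121; 242 = 2·121 + 0 → 121
gcd(121, 168795): 168795 = 1395·121 + 0 → 121
gcd(121, 39325): 39325 = 325·121 + 0 → 121

121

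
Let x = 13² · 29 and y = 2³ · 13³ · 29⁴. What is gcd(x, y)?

4901

min exponent per shared prime: 13² · 29 = 4901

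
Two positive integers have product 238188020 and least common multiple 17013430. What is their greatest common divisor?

14

From gcd × lcm = pq: gcd = 238188020 / 17013430 = 14.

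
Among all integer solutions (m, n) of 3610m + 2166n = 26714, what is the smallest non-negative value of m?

Reduce mod 2166: 3610m ≡ 26714 (mod 2166). With g = gcd(3610, 2166) = 722 dividing 26714, divide through: 5m ≡ 37 (mod 3).
Since gcd(5, 3) = 1, m ≡ 37·(5)⁻¹ ≡ 2 (mod 3). Smallest non-negative: 2.

2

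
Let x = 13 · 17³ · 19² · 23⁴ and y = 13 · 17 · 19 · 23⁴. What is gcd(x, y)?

1175052359

min exponent per shared prime: 13 · 17 · 19 · 23⁴ = 1175052359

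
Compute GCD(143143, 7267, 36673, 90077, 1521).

gcd(143143, 7267): 143143 = 19·7267 + 5070; 7267 = 1·5070 + 2197; 5070 = 2·2197 + 676; 2197 = 3·676 + 169; 676 = 4·169 + 0 → 169
gcd(169, 36673): 36673 = 217·169 + 0 → 169
gcd(169, 90077): 90077 = 533·169 + 0 → 169
gcd(169, 1521): 1521 = 9·169 + 0 → 169

169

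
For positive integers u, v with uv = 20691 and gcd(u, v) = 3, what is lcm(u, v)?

6897

For any two positive integers, gcd × lcm equals their product. Hence lcm = 20691 / 3 = 6897.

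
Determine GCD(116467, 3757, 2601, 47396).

289

116467 = 13 · 17² · 31; 3757 = 13 · 17²; 2601 = 3² · 17²; 47396 = 2² · 17² · 41
gcd takes min exponent of each prime: 17² = 289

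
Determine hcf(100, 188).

Euclid: 188 = 1·100 + 88; 100 = 1·88 + 12; 88 = 7·12 + 4; 12 = 3·4 + 0. Last nonzero remainder: 4.

4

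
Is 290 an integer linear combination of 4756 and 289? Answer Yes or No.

Yes

By Bézout, 4756m + 289n = 290 has integer solutions iff gcd(4756, 289) | 290.
Euclid: 4756 = 16·289 + 132; 289 = 2·132 + 25; 132 = 5·25 + 7; 25 = 3·7 + 4; 7 = 1·4 + 3; 4 = 1·3 + 1; 3 = 3·1 + 0. gcd = 1; 290 mod 1 = 0. Yes.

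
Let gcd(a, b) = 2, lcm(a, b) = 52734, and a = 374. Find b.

a·b = gcd·lcm = 2·52734 = 105468, so b = 105468/374 = 282.

282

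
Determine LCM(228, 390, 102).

251940

lcm(228, 390) = 228·390/gcd = 88920/6 = 14820
lcm(14820, 102) = 14820·102/gcd = 1511640/6 = 251940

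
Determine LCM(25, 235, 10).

2350

25 = 5²; 235 = 5 · 47; 10 = 2 · 5
lcm takes max exponent of each prime: 2 · 5² · 47 = 2350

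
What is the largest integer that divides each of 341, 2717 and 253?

11

341 = 11 · 31; 2717 = 11 · 13 · 19; 253 = 11 · 23
gcd takes min exponent of each prime: 11 = 11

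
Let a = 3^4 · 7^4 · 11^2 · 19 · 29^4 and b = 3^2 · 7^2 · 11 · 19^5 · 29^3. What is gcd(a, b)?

2247909741

min exponent per shared prime: 3^2 · 7^2 · 11 · 19 · 29^3 = 2247909741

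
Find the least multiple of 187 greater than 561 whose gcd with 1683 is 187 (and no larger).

748

gcd(m, 1683) = 187 forces 187 | m; write m = 187s. Then gcd(187s, 187·9) = 187·gcd(s, 9), so need gcd(s, 9) = 1.
187s > 561 gives s ≥ 4. The least s ≥ 4 coprime to 9 is 4, so m = 187·4 = 748.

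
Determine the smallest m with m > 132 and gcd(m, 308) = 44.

308 = 44·7. Any m with gcd(m, 308) = 44 is a multiple of 44, say 44s, with s coprime to 7.
Need s > 132/44, so s ≥ 4. First s ≥ 4 with gcd(s, 7) = 1 is s = 4. Thus m = 44·4 = 176.

176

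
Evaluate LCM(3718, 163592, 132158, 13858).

2622543352

3718 = 2 · 11 · 13²; 163592 = 2³ · 11² · 13²; 132158 = 2 · 13² · 17 · 23; 13858 = 2 · 13² · 41
lcm takes max exponent of each prime: 2³ · 11² · 13² · 17 · 23 · 41 = 2622543352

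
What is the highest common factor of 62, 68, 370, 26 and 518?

62 = 2 · 31; 68 = 2² · 17; 370 = 2 · 5 · 37; 26 = 2 · 13; 518 = 2 · 7 · 37
gcd takes min exponent of each prime: 2 = 2

2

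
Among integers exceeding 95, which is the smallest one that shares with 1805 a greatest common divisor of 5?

100

1805 = 5·361. Any k with gcd(k, 1805) = 5 is a multiple of 5, say 5s, with s coprime to 361.
Need s > 95/5, so s ≥ 20. First s ≥ 20 with gcd(s, 361) = 1 is s = 20. Thus k = 5·20 = 100.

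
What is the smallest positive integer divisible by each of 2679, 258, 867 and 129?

2679 = 3 · 19 · 47; 258 = 2 · 3 · 43; 867 = 3 · 17²; 129 = 3 · 43
lcm takes max exponent of each prime: 2 · 3 · 17² · 19 · 43 · 47 = 66583866

66583866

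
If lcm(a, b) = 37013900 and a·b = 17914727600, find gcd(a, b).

484

From gcd × lcm = ab: gcd = 17914727600 / 37013900 = 484.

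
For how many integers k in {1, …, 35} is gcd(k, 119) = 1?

28

119 = 7·17. Inclusion–exclusion on these primes:
35 − ⌊35/7⌋ − ⌊35/17⌋ + ⌊35/119⌋ = 28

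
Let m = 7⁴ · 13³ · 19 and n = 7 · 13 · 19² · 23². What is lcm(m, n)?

max exponent per prime: 7⁴ · 13³ · 19² · 23² = 1007360902093

1007360902093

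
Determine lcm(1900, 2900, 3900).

2148900

lcm(1900, 2900) = 1900·2900/gcd = 5510000/100 = 55100
lcm(55100, 3900) = 55100·3900/gcd = 214890000/100 = 2148900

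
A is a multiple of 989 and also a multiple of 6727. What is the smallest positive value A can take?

6653003

gcd first: 6727 = 6·989 + 793; 989 = 1·793 + 196; 793 = 4·196 + 9; 196 = 21·9 + 7; 9 = 1·7 + 2; 7 = 3·2 + 1; 2 = 2·1 + 0 → gcd = 1
lcm = 989·6727/gcd = 6653003/1 = 6653003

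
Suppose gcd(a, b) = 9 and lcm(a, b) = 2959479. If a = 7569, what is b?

3519

a·b = gcd·lcm = 9·2959479 = 26635311, so b = 26635311/7569 = 3519.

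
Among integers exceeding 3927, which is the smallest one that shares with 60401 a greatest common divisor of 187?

4114

gcd(x, 60401) = 187 forces 187 | x; write x = 187s. Then gcd(187s, 187·323) = 187·gcd(s, 323), so need gcd(s, 323) = 1.
187s > 3927 gives s ≥ 22. The least s ≥ 22 coprime to 323 is 22, so x = 187·22 = 4114.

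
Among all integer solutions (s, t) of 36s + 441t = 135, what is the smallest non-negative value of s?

Euclid: 441 = 12·36 + 9; 36 = 4·9 + 0 → gcd = 9; 135 = 9·15.
Back-substitution yields 36·(-12) + 441·(1) = 9, so one solution is s = -12·15 = -180, t = 1·15 = 15.
Solutions in s differ by 441/9 = 49; the one in [0, 49) is -180 mod 49 = 16.

16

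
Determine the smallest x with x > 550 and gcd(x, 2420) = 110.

770

2420 = 110·22. Any x with gcd(x, 2420) = 110 is a multiple of 110, say 110s, with s coprime to 22.
Need s > 550/110, so s ≥ 6. First s ≥ 6 with gcd(s, 22) = 1 is s = 7. Thus x = 110·7 = 770.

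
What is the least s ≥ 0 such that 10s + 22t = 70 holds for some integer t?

7

gcd(10, 22) = 2 (Euclid: 22 = 2·10 + 2; 10 = 5·2 + 0), and 2 | 70.
Extended Euclid: 10·(-2) + 22·(1) = 2. Scale by 35: s₀ = -70.
General solution s = s₀ + 11k; reducing mod 11 gives s = 7 (and t = 0).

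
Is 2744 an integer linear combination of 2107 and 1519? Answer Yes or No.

gcd(2107, 1519): 2107 = 1·1519 + 588; 1519 = 2·588 + 343; 588 = 1·343 + 245; 343 = 1·245 + 98; 245 = 2·98 + 49; 98 = 2·49 + 0 → 49
49 divides 2744, so a solution exists.

Yes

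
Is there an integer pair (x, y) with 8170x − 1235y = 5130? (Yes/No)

By Bézout, 8170x − 1235y = 5130 has integer solutions iff gcd(8170, 1235) | 5130.
Euclid: 8170 = 6·1235 + 760; 1235 = 1·760 + 475; 760 = 1·475 + 285; 475 = 1·285 + 190; 285 = 1·190 + 95; 190 = 2·95 + 0. gcd = 95; 5130 mod 95 = 0. Yes.

Yes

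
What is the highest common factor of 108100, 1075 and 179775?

25

108100 = 2² · 5² · 23 · 47; 1075 = 5² · 43; 179775 = 3² · 5² · 17 · 47
gcd takes min exponent of each prime: 5² = 25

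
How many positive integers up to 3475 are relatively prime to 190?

190 = 2·5·19. Inclusion–exclusion on these primes:
3475 − ⌊3475/2⌋ − ⌊3475/5⌋ − ⌊3475/19⌋ + ⌊3475/10⌋ + ⌊3475/38⌋ + ⌊3475/95⌋ − ⌊3475/190⌋ = 1317

1317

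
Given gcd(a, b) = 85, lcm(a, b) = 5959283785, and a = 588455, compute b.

860795

a·b = gcd·lcm = 85·5959283785 = 506539121725, so b = 506539121725/588455 = 860795.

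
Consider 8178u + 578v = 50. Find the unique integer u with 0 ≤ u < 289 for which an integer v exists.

Reduce mod 578: 8178u ≡ 50 (mod 578). With g = gcd(8178, 578) = 2 dividing 50, divide through: 4089u ≡ 25 (mod 289).
Since gcd(4089, 289) = 1, u ≡ 25·(4089)⁻¹ ≡ 135 (mod 289). Smallest non-negative: 135.

135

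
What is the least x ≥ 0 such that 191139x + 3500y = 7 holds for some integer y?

1813

gcd(191139, 3500) = 1 (Euclid: 191139 = 54·3500 + 2139; 3500 = 1·2139 + 1361; 2139 = 1·1361 + 778; 1361 = 1·778 + 583; 778 = 1·583 + 195; 583 = 2·195 + 193; 195 = 1·193 + 2; 193 = 96·2 + 1; 2 = 2·1 + 0), and 1 | 7.
Extended Euclid: 191139·(-1741) + 3500·(95078) = 1. Scale by 7: x₀ = -12187.
General solution x = x₀ + 3500t; reducing mod 3500 gives x = 1813 (and y = -99010).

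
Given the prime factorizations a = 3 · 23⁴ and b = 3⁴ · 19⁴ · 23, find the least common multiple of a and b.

max exponent per prime: 3⁴ · 19⁴ · 23⁴ = 2954001875841

2954001875841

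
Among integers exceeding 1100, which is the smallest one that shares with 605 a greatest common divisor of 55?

Multiples of 55 above 1100: 55·21, 55·22, … . Need the cofactor coprime to 605/55 = 11.
Checking s = 21, 22, … the first with gcd(s, 11) = 1 is s = 21, giving 1155.

1155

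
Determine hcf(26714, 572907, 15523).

361

gcd(26714, 572907): 572907 = 21·26714 + 11913; 26714 = 2·11913 + 2888; 11913 = 4·2888 + 361; 2888 = 8·361 + 0 → 361
gcd(361, 15523): 15523 = 43·361 + 0 → 361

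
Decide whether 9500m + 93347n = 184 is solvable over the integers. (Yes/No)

No

gcd(9500, 93347): 93347 = 9·9500 + 7847; 9500 = 1·7847 + 1653; 7847 = 4·1653 + 1235; 1653 = 1·1235 + 418; 1235 = 2·418 + 399; 418 = 1·399 + 19; 399 = 21·19 + 0 → 19
19 does not divide 184, so a solution does not exist.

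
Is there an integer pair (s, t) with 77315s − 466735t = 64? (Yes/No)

By Bézout, 77315s − 466735t = 64 has integer solutions iff gcd(77315, 466735) | 64.
Euclid: 466735 = 6·77315 + 2845; 77315 = 27·2845 + 500; 2845 = 5·500 + 345; 500 = 1·345 + 155; 345 = 2·155 + 35; 155 = 4·35 + 15; 35 = 2·15 + 5; 15 = 3·5 + 0. gcd = 5; 64 mod 5 = 4. No.

No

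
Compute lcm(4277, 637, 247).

568841

4277 = 7 · 13 · 47; 637 = 7² · 13; 247 = 13 · 19
lcm takes max exponent of each prime: 7² · 13 · 19 · 47 = 568841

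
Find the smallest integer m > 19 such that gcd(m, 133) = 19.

38

gcd(m, 133) = 19 forces 19 | m; write m = 19s. Then gcd(19s, 19·7) = 19·gcd(s, 7), so need gcd(s, 7) = 1.
19s > 19 gives s ≥ 2. The least s ≥ 2 coprime to 7 is 2, so m = 19·2 = 38.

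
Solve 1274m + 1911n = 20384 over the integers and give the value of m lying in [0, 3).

1

Euclid: 1911 = 1·1274 + 637; 1274 = 2·637 + 0 → gcd = 637; 20384 = 637·32.
Back-substitution yields 1274·(-1) + 1911·(1) = 637, so one solution is m = -1·32 = -32, n = 1·32 = 32.
Solutions in m differ by 1911/637 = 3; the one in [0, 3) is -32 mod 3 = 1.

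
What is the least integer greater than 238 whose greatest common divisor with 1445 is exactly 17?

1445 = 17·85. Any x with gcd(x, 1445) = 17 is a multiple of 17, say 17s, with s coprime to 85.
Need s > 238/17, so s ≥ 15. First s ≥ 15 with gcd(s, 85) = 1 is s = 16. Thus x = 17·16 = 272.

272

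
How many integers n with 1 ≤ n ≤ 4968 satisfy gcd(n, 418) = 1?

2139

Prime factors of 418: 2, 11, 19. Count integers ≤ 4968 divisible by none of them.
By inclusion–exclusion: 4968 − ⌊4968/2⌋ − ⌊4968/11⌋ − ⌊4968/19⌋ + ⌊4968/22⌋ + ⌊4968/38⌋ + ⌊4968/209⌋ − ⌊4968/418⌋ = 2139.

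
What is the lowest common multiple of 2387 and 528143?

16372433

gcd first: 528143 = 221·2387 + 616; 2387 = 3·616 + 539; 616 = 1·539 + 77; 539 = 7·77 + 0 → gcd = 77
lcm = 2387·528143/gcd = 1260677341/77 = 16372433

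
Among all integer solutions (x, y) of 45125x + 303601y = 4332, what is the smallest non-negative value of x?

gcd(45125, 303601) = 361 (Euclid: 303601 = 6·45125 + 32851; 45125 = 1·32851 + 12274; 32851 = 2·12274 + 8303; 12274 = 1·8303 + 3971; 8303 = 2·3971 + 361; 3971 = 11·361 + 0), and 361 | 4332.
Extended Euclid: 45125·(-74) + 303601·(11) = 361. Scale by 12: x₀ = -888.
General solution x = x₀ + 841t; reducing mod 841 gives x = 794 (and y = -118).

794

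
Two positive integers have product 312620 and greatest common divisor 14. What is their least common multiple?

For any two positive integers, gcd × lcm equals their product. Hence lcm = 312620 / 14 = 22330.

22330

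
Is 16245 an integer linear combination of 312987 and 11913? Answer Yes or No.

Yes

gcd(312987, 11913): 312987 = 26·11913 + 3249; 11913 = 3·3249 + 2166; 3249 = 1·2166 + 1083; 2166 = 2·1083 + 0 → 1083
1083 divides 16245, so a solution exists.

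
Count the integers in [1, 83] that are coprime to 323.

323 = 17·19. Inclusion–exclusion on these primes:
83 − ⌊83/17⌋ − ⌊83/19⌋ + ⌊83/323⌋ = 75

75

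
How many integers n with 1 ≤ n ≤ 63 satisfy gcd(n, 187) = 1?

55

Prime factors of 187: 11, 17. Count integers ≤ 63 divisible by none of them.
By inclusion–exclusion: 63 − ⌊63/11⌋ − ⌊63/17⌋ + ⌊63/187⌋ = 55.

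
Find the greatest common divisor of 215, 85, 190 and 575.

gcd(215, 85): 215 = 2·85 + 45; 85 = 1·45 + 40; 45 = 1·40 + 5; 40 = 8·5 + 0 → 5
gcd(5, 190): 190 = 38·5 + 0 → 5
gcd(5, 575): 575 = 115·5 + 0 → 5

5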